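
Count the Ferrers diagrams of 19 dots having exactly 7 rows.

65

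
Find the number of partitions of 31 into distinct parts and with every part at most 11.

69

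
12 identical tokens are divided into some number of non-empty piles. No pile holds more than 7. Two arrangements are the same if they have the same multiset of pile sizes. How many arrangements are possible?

65

There are too many to list fully; the first 12 (by largest part) are:
7+5
7+4+1
7+3+2
7+3+1+1
7+2+2+1
7+2+1+1+1
7+1+1+1+1+1
6+6
6+5+1
6+4+2
6+4+1+1
6+3+3
…and 53 more, for 65 total.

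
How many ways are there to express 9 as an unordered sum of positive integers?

30

A partial list (first 12 by largest part):
9
8,1
7,2
7,1,1
6,3
6,2,1
6,1,1,1
5,4
5,3,1
5,2,2
5,2,1,1
5,1,1,1,1
…and 18 more, for 30 total.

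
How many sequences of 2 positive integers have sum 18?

17

Equivalently, choose which 1 of the 17 gaps become plus signs: C(17,1) = 17.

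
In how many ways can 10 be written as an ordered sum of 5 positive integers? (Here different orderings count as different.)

126

Equivalently, choose which 4 of the 9 gaps become plus signs: C(9,4) = 126.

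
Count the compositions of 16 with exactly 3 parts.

105

Equivalently, choose which 2 of the 15 gaps become plus signs: C(15,2) = 105.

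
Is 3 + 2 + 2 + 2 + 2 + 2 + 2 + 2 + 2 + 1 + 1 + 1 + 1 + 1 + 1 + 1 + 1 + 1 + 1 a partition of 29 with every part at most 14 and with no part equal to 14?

Yes

The parts sum to 29, and the condition 'no summand exceeds 14' holds; the condition 'no summand equals 14' holds.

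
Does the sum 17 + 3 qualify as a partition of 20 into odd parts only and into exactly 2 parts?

Yes

The parts sum to 20, and the condition 'every summand is odd' holds; the condition 'there are exactly 2 summands' holds.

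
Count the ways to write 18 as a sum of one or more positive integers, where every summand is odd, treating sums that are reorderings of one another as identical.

46

A partial list (first 12 by largest part):
17,1
15,3
15,1,1,1
13,5
13,3,1,1
13,1,1,1,1,1
11,7
11,5,1,1
11,3,3,1
11,3,1,1,1,1
11,1,1,1,1,1,1,1
9,9
…and 34 more, for 46 total.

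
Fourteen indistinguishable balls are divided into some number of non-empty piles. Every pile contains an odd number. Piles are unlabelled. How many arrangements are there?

22

Listing the qualifying partitions of 14:
13 + 1
11 + 3
11 + 1 + 1 + 1
9 + 5
9 + 3 + 1 + 1
9 + 1 + 1 + 1 + 1 + 1
7 + 7
7 + 5 + 1 + 1
7 + 3 + 3 + 1
7 + 3 + 1 + 1 + 1 + 1
7 + 1 + 1 + 1 + 1 + 1 + 1 + 1
5 + 5 + 3 + 1
5 + 5 + 1 + 1 + 1 + 1
5 + 3 + 3 + 3
5 + 3 + 3 + 1 + 1 + 1
5 + 3 + 1 + 1 + 1 + 1 + 1 + 1
5 + 1 + 1 + 1 + 1 + 1 + 1 + 1 + 1 + 1
3 + 3 + 3 + 3 + 1 + 1
3 + 3 + 3 + 1 + 1 + 1 + 1 + 1
3 + 3 + 1 + 1 + 1 + 1 + 1 + 1 + 1 + 1
3 + 1 + 1 + 1 + 1 + 1 + 1 + 1 + 1 + 1 + 1 + 1
1 + 1 + 1 + 1 + 1 + 1 + 1 + 1 + 1 + 1 + 1 + 1 + 1 + 1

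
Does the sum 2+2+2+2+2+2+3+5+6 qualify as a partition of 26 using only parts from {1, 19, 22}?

No

The parts sum to 26, and the condition 'each summand belongs to {1, 19, 22}' is violated.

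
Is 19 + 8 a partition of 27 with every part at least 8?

Yes

The parts sum to 27, and the condition 'every summand is at least 8' holds.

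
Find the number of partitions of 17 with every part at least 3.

Enumerating:
17
14, 3
13, 4
12, 5
11, 6
11, 3, 3
10, 7
10, 4, 3
9, 8
9, 5, 3
9, 4, 4
8, 6, 3
8, 5, 4
8, 3, 3, 3
7, 7, 3
7, 6, 4
7, 5, 5
7, 4, 3, 3
6, 6, 5
6, 5, 3, 3
6, 4, 4, 3
5, 5, 4, 3
5, 4, 4, 4
5, 3, 3, 3, 3
4, 4, 3, 3, 3

25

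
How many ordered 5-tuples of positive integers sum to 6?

5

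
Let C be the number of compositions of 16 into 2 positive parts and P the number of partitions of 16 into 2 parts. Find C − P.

Ordered (compositions into 2 parts): C(15,1) = 15.
Partitions of 16 into exactly 2 parts: 8.
Difference: 15 − 8 = 7.

7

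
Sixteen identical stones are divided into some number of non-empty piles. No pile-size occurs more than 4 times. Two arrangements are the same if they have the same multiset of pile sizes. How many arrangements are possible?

164

There are 164 such partitions.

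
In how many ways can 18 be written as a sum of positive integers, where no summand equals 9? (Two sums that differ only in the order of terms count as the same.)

355

Counting exhaustively, 355 partitions satisfy the conditions.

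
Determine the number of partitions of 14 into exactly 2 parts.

Listing the qualifying partitions of 14:
13, 1
12, 2
11, 3
10, 4
9, 5
8, 6
7, 7
That's 7 in total.

7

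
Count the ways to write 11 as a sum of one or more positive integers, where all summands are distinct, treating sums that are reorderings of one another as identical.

12

Listing the qualifying partitions of 11:
11
1,10
2,9
3,8
1,2,8
4,7
1,3,7
5,6
1,4,6
2,3,6
2,4,5
1,2,3,5
That's 12 in total.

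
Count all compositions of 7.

There are 6 gaps and each independently is a cut or not, giving 2^6 = 64.

64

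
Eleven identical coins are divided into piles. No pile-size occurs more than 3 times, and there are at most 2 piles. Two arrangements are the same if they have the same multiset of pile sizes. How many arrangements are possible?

Listing the qualifying partitions of 11:
11
10+1
9+2
8+3
7+4
6+5
Counting gives 6.

6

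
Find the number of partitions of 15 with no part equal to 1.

A partial list (first 12 by largest part):
15
2+13
3+12
4+11
2+2+11
5+10
2+3+10
6+9
2+4+9
3+3+9
2+2+2+9
7+8
…and 29 more, for 41 total.

41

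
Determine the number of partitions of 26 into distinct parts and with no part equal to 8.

Enumerating by decreasing first part gives 128 partitions in all.

128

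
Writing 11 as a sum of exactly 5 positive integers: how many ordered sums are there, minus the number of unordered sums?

200

Ordered (compositions into 5 parts): C(10,4) = 210.
Partitions of 11 into exactly 5 parts: 10.
Difference: 210 − 10 = 200.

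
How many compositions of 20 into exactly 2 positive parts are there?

Place 1 bars in the 19 internal gaps of a row of 20 dots: C(19,1) = 19.

19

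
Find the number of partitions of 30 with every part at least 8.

Listing the qualifying partitions of 30:
30
22,8
21,9
20,10
19,11
18,12
17,13
16,14
15,15
14,8,8
13,9,8
12,10,8
12,9,9
11,11,8
11,10,9
10,10,10

16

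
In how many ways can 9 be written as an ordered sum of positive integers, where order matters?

256

There are 8 gaps and each independently is a cut or not, giving 2^8 = 256.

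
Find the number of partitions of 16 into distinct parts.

A partial list (first 12 by largest part):
16
1,15
2,14
3,13
1,2,13
4,12
1,3,12
5,11
1,4,11
2,3,11
6,10
1,5,10
…and 20 more, for 32 total.

32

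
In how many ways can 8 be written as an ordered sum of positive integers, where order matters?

128

Each of the 7 gaps between 8 units is either a break or not: 2^7 = 128.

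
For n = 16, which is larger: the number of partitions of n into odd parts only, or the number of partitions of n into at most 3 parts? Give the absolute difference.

Partitions of 16 into odd parts only: 32.
Partitions of 16 into at most 3 parts: 30.
|32 − 30| = 2.

2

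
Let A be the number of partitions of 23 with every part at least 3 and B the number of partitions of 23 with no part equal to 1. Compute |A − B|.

165

Partitions of 23 with every part at least 3: 88.
Partitions of 23 with no part equal to 1: 253.
|88 − 253| = 165.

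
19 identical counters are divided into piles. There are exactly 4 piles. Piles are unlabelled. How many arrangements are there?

A partial list (first 12 by largest part):
16,1,1,1
15,2,1,1
14,3,1,1
14,2,2,1
13,4,1,1
13,3,2,1
13,2,2,2
12,5,1,1
12,4,2,1
12,3,3,1
12,3,2,2
11,6,1,1
…and 42 more, for 54 total.

54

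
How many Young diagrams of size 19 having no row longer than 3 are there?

40

There are too many to list fully; the first 12 (by largest part) are:
3 + 3 + 3 + 3 + 3 + 3 + 1
3 + 3 + 3 + 3 + 3 + 2 + 2
3 + 3 + 3 + 3 + 3 + 2 + 1 + 1
3 + 3 + 3 + 3 + 3 + 1 + 1 + 1 + 1
3 + 3 + 3 + 3 + 2 + 2 + 2 + 1
3 + 3 + 3 + 3 + 2 + 2 + 1 + 1 + 1
3 + 3 + 3 + 3 + 2 + 1 + 1 + 1 + 1 + 1
3 + 3 + 3 + 3 + 1 + 1 + 1 + 1 + 1 + 1 + 1
3 + 3 + 3 + 2 + 2 + 2 + 2 + 2
3 + 3 + 3 + 2 + 2 + 2 + 2 + 1 + 1
3 + 3 + 3 + 2 + 2 + 2 + 1 + 1 + 1 + 1
3 + 3 + 3 + 2 + 2 + 1 + 1 + 1 + 1 + 1 + 1
…and 28 more, for 40 total.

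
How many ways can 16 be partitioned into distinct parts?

32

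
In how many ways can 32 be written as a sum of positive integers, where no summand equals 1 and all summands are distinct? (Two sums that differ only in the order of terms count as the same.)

A full systematic count gives 209.

209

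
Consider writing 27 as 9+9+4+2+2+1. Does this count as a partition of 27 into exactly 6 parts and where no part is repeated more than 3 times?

Yes

The parts sum to 27, and the condition 'there are exactly 6 summands' holds; the condition 'no summand is used more than 3 times' holds.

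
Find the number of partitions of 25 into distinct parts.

142

Direct enumeration gives 142 partitions.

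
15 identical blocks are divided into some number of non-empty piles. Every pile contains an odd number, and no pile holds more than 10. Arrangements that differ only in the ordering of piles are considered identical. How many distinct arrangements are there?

Listing the qualifying partitions of 15:
9+5+1
9+3+3
9+3+1+1+1
9+1+1+1+1+1+1
7+7+1
7+5+3
7+5+1+1+1
7+3+3+1+1
7+3+1+1+1+1+1
7+1+1+1+1+1+1+1+1
5+5+5
5+5+3+1+1
5+5+1+1+1+1+1
5+3+3+3+1
5+3+3+1+1+1+1
5+3+1+1+1+1+1+1+1
5+1+1+1+1+1+1+1+1+1+1
3+3+3+3+3
3+3+3+3+1+1+1
3+3+3+1+1+1+1+1+1
3+3+1+1+1+1+1+1+1+1+1
3+1+1+1+1+1+1+1+1+1+1+1+1
1+1+1+1+1+1+1+1+1+1+1+1+1+1+1
Counting gives 23.

23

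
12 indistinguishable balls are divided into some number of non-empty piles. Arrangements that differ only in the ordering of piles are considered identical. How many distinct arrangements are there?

77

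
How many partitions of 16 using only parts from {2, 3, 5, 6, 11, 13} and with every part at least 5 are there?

Enumerating:
11 + 5
6 + 5 + 5

2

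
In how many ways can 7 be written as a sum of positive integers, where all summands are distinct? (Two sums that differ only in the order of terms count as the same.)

Listing the qualifying partitions of 7:
7
1,6
2,5
3,4
1,2,4

5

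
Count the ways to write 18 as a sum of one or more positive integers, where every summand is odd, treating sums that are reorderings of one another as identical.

There are too many to list fully; the first 12 (by largest part) are:
17+1
15+3
15+1+1+1
13+5
13+3+1+1
13+1+1+1+1+1
11+7
11+5+1+1
11+3+3+1
11+3+1+1+1+1
11+1+1+1+1+1+1+1
9+9
…and 34 more, for 46 total.

46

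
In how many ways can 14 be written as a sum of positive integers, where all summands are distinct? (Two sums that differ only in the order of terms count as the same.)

22

Enumerating:
14
1,13
2,12
3,11
1,2,11
4,10
1,3,10
5,9
1,4,9
2,3,9
6,8
1,5,8
2,4,8
1,2,3,8
1,6,7
2,5,7
3,4,7
1,2,4,7
3,5,6
1,2,5,6
1,3,4,6
2,3,4,5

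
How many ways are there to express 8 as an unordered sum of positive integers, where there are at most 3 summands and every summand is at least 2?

6

Listing the qualifying partitions of 8:
8
6,2
5,3
4,4
4,2,2
3,3,2
That's 6 in total.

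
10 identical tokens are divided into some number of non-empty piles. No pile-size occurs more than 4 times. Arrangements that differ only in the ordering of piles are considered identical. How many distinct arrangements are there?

34

There are too many to list fully; the first 12 (by largest part) are:
10
1 + 9
2 + 8
1 + 1 + 8
3 + 7
1 + 2 + 7
1 + 1 + 1 + 7
4 + 6
1 + 3 + 6
2 + 2 + 6
1 + 1 + 2 + 6
1 + 1 + 1 + 1 + 6
…and 22 more, for 34 total.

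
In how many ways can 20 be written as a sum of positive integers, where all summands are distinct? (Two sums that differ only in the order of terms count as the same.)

64

There are too many to list fully; the first 12 (by largest part) are:
20
1 + 19
2 + 18
3 + 17
1 + 2 + 17
4 + 16
1 + 3 + 16
5 + 15
1 + 4 + 15
2 + 3 + 15
6 + 14
1 + 5 + 14
…and 52 more, for 64 total.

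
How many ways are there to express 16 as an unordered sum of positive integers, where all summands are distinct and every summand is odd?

The partitions of 16 that satisfy the conditions:
1, 15
3, 13
5, 11
7, 9
1, 3, 5, 7

5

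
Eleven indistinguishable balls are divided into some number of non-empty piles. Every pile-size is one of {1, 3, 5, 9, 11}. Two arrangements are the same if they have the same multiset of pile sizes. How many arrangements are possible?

10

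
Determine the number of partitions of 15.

176

Systematic enumeration (by largest part, then next-largest, …) yields 176.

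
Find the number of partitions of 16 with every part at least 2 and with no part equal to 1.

There are too many to list fully; the first 12 (by largest part) are:
16
14,2
13,3
12,4
12,2,2
11,5
11,3,2
10,6
10,4,2
10,3,3
10,2,2,2
9,7
…and 43 more, for 55 total.

55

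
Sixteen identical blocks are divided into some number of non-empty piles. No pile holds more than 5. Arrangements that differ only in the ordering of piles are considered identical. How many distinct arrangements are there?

There are 101 such partitions.

101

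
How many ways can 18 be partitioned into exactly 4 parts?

There are too many to list fully; the first 12 (by largest part) are:
1 + 1 + 1 + 15
1 + 1 + 2 + 14
1 + 1 + 3 + 13
1 + 2 + 2 + 13
1 + 1 + 4 + 12
1 + 2 + 3 + 12
2 + 2 + 2 + 12
1 + 1 + 5 + 11
1 + 2 + 4 + 11
1 + 3 + 3 + 11
2 + 2 + 3 + 11
1 + 1 + 6 + 10
…and 35 more, for 47 total.

47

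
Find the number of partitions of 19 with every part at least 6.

6

Enumerating:
19
6+13
7+12
8+11
9+10
6+6+7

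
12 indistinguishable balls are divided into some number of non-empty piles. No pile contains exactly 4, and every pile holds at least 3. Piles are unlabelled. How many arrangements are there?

Enumerating:
12
9, 3
7, 5
6, 6
6, 3, 3
3, 3, 3, 3
That's 6 in total.

6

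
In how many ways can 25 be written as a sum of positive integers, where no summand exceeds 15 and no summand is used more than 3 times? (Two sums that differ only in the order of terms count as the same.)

Counting exhaustively, 800 partitions satisfy the conditions.

800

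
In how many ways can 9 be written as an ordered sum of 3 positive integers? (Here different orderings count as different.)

By stars and bars with positive parts, the count is C(8,2) = 28.

28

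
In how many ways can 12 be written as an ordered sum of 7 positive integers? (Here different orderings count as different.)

462

By stars and bars with positive parts, the count is C(11,6) = 462.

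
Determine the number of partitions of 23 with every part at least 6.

The partitions of 23 that satisfy the conditions:
23
6, 17
7, 16
8, 15
9, 14
10, 13
11, 12
6, 6, 11
6, 7, 10
6, 8, 9
7, 7, 9
7, 8, 8

12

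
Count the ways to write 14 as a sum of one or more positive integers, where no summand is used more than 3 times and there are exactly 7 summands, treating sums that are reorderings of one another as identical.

4

The partitions of 14 that satisfy the conditions:
5,2,2,2,1,1,1
4,3,2,2,1,1,1
3,3,3,2,1,1,1
3,3,2,2,2,1,1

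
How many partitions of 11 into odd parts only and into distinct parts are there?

2

They are:
11
1 + 3 + 7
Counting gives 2.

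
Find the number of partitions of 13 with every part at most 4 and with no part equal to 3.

16

They are:
1,4,4,4
1,2,2,4,4
1,1,1,2,4,4
1,1,1,1,1,4,4
1,2,2,2,2,4
1,1,1,2,2,2,4
1,1,1,1,1,2,2,4
1,1,1,1,1,1,1,2,4
1,1,1,1,1,1,1,1,1,4
1,2,2,2,2,2,2
1,1,1,2,2,2,2,2
1,1,1,1,1,2,2,2,2
1,1,1,1,1,1,1,2,2,2
1,1,1,1,1,1,1,1,1,2,2
1,1,1,1,1,1,1,1,1,1,1,2
1,1,1,1,1,1,1,1,1,1,1,1,1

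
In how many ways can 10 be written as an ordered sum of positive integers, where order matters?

The number of compositions of n is 2^(n−1); here 2^9 = 512.

512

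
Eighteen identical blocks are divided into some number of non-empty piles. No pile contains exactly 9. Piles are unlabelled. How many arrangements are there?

355

Enumerating by decreasing first part gives 355 partitions in all.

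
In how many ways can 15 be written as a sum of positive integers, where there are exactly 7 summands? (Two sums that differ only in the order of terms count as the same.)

They are:
1, 1, 1, 1, 1, 1, 9
1, 1, 1, 1, 1, 2, 8
1, 1, 1, 1, 1, 3, 7
1, 1, 1, 1, 2, 2, 7
1, 1, 1, 1, 1, 4, 6
1, 1, 1, 1, 2, 3, 6
1, 1, 1, 2, 2, 2, 6
1, 1, 1, 1, 1, 5, 5
1, 1, 1, 1, 2, 4, 5
1, 1, 1, 1, 3, 3, 5
1, 1, 1, 2, 2, 3, 5
1, 1, 2, 2, 2, 2, 5
1, 1, 1, 1, 3, 4, 4
1, 1, 1, 2, 2, 4, 4
1, 1, 1, 2, 3, 3, 4
1, 1, 2, 2, 2, 3, 4
1, 2, 2, 2, 2, 2, 4
1, 1, 1, 3, 3, 3, 3
1, 1, 2, 2, 3, 3, 3
1, 2, 2, 2, 2, 3, 3
2, 2, 2, 2, 2, 2, 3
That's 21 in total.

21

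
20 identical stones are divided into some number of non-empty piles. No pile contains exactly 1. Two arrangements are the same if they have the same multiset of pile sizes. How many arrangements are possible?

137

Counting exhaustively, 137 partitions satisfy the conditions.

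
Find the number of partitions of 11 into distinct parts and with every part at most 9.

Listing the qualifying partitions of 11:
9 + 2
8 + 3
8 + 2 + 1
7 + 4
7 + 3 + 1
6 + 5
6 + 4 + 1
6 + 3 + 2
5 + 4 + 2
5 + 3 + 2 + 1

10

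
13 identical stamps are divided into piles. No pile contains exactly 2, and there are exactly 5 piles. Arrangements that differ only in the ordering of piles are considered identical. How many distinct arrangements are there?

The partitions of 13 that satisfy the conditions:
9 + 1 + 1 + 1 + 1
7 + 3 + 1 + 1 + 1
6 + 4 + 1 + 1 + 1
5 + 5 + 1 + 1 + 1
5 + 3 + 3 + 1 + 1
4 + 4 + 3 + 1 + 1
3 + 3 + 3 + 3 + 1

7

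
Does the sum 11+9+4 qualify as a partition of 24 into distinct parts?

Yes

The parts sum to 24, and the condition 'all summands are distinct' holds.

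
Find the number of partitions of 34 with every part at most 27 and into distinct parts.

Enumerating by decreasing first part gives 498 partitions in all.

498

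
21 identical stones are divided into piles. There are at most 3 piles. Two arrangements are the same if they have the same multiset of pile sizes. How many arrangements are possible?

There are too many to list fully; the first 12 (by largest part) are:
21
20,1
19,2
19,1,1
18,3
18,2,1
17,4
17,3,1
17,2,2
16,5
16,4,1
16,3,2
…and 36 more, for 48 total.

48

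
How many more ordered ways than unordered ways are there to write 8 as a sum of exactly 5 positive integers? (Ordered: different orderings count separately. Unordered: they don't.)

Compositions: C(7,4) = 35.
Unordered (partitions into 5 parts): 3.
Difference: 35 − 3 = 32.

32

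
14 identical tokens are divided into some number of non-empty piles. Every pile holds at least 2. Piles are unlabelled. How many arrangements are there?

A partial list (first 12 by largest part):
14
12 + 2
11 + 3
10 + 4
10 + 2 + 2
9 + 5
9 + 3 + 2
8 + 6
8 + 4 + 2
8 + 3 + 3
8 + 2 + 2 + 2
7 + 7
…and 22 more, for 34 total.

34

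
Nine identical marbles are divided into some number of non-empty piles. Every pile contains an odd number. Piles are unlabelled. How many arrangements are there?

8

The partitions of 9 that satisfy the conditions:
9
7 + 1 + 1
5 + 3 + 1
5 + 1 + 1 + 1 + 1
3 + 3 + 3
3 + 3 + 1 + 1 + 1
3 + 1 + 1 + 1 + 1 + 1 + 1
1 + 1 + 1 + 1 + 1 + 1 + 1 + 1 + 1
Counting gives 8.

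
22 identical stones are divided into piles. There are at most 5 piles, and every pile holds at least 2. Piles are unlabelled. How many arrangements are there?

135

Enumerating by decreasing first part gives 135 partitions in all.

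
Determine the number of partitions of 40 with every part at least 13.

The partitions of 40 that satisfy the conditions:
40
13, 27
14, 26
15, 25
16, 24
17, 23
18, 22
19, 21
20, 20
13, 13, 14
That's 10 in total.

10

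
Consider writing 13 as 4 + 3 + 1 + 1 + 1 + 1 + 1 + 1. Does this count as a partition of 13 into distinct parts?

No

The parts sum to 13, and the condition 'all summands are distinct' is violated.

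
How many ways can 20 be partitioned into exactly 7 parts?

82

A full systematic count gives 82.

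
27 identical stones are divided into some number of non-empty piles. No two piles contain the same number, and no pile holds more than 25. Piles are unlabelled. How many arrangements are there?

Direct enumeration gives 190 partitions.

190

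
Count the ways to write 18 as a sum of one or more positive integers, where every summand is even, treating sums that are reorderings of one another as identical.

30

There are too many to list fully; the first 12 (by largest part) are:
18
16+2
14+4
14+2+2
12+6
12+4+2
12+2+2+2
10+8
10+6+2
10+4+4
10+4+2+2
10+2+2+2+2
…and 18 more, for 30 total.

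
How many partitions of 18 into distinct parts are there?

There are too many to list fully; the first 12 (by largest part) are:
18
17 + 1
16 + 2
15 + 3
15 + 2 + 1
14 + 4
14 + 3 + 1
13 + 5
13 + 4 + 1
13 + 3 + 2
12 + 6
12 + 5 + 1
…and 34 more, for 46 total.

46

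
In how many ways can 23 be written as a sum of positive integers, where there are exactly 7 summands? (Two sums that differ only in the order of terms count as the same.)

There are 164 such partitions.

164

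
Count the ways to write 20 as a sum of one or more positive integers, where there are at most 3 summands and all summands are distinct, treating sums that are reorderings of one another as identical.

A partial list (first 12 by largest part):
20
1 + 19
2 + 18
3 + 17
1 + 2 + 17
4 + 16
1 + 3 + 16
5 + 15
1 + 4 + 15
2 + 3 + 15
6 + 14
1 + 5 + 14
…and 22 more, for 34 total.

34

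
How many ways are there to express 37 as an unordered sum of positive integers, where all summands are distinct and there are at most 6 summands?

731

There are 731 such partitions.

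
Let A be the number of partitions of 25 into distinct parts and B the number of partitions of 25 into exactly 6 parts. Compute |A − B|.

Partitions of 25 into distinct parts: 142.
Partitions of 25 into exactly 6 parts: 235.
|142 − 235| = 93.

93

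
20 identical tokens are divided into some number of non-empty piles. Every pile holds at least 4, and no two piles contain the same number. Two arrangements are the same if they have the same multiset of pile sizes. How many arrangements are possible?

12

Listing the qualifying partitions of 20:
20
4, 16
5, 15
6, 14
7, 13
8, 12
9, 11
4, 5, 11
4, 6, 10
4, 7, 9
5, 6, 9
5, 7, 8
Counting gives 12.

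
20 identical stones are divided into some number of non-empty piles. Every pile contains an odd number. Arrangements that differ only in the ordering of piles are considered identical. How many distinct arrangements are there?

64

A partial list (first 12 by largest part):
19 + 1
17 + 3
17 + 1 + 1 + 1
15 + 5
15 + 3 + 1 + 1
15 + 1 + 1 + 1 + 1 + 1
13 + 7
13 + 5 + 1 + 1
13 + 3 + 3 + 1
13 + 3 + 1 + 1 + 1 + 1
13 + 1 + 1 + 1 + 1 + 1 + 1 + 1
11 + 9
…and 52 more, for 64 total.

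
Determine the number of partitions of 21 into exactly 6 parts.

110

Direct enumeration gives 110 partitions.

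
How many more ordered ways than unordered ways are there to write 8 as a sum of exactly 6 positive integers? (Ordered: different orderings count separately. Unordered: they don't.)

19

Compositions: C(7,5) = 21.
Unordered (partitions into 6 parts): 2.
Difference: 21 − 2 = 19.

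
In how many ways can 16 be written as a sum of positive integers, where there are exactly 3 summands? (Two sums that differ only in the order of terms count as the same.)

Enumerating:
14,1,1
13,2,1
12,3,1
12,2,2
11,4,1
11,3,2
10,5,1
10,4,2
10,3,3
9,6,1
9,5,2
9,4,3
8,7,1
8,6,2
8,5,3
8,4,4
7,7,2
7,6,3
7,5,4
6,6,4
6,5,5
That's 21 in total.

21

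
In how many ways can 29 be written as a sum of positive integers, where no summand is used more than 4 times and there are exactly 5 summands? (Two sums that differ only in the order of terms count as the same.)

333

There are 333 such partitions.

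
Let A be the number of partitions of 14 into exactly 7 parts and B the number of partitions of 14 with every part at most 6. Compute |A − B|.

75

Partitions of 14 into exactly 7 parts: 15.
Partitions of 14 with every part at most 6: 90.
|15 − 90| = 75.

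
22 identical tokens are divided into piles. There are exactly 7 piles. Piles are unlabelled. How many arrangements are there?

131

Enumerating by decreasing first part gives 131 partitions in all.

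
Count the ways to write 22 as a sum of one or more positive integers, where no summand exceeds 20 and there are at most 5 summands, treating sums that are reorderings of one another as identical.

253

There are 253 such partitions.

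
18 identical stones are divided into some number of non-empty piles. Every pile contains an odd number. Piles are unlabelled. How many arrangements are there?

46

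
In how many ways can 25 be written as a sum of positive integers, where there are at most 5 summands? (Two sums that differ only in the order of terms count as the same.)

Direct enumeration gives 377 partitions.

377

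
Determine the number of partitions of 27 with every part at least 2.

A full systematic count gives 574.

574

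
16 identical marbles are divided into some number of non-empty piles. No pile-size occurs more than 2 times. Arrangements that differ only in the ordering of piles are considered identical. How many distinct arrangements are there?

89

Systematic enumeration (by largest part, then next-largest, …) yields 89.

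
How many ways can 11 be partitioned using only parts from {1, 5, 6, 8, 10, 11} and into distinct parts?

3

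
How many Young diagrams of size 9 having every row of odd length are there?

8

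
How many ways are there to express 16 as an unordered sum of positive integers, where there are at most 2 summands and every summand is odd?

4

They are:
1 + 15
3 + 13
5 + 11
7 + 9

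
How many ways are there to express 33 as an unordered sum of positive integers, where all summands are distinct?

448

Enumerating by decreasing first part gives 448 partitions in all.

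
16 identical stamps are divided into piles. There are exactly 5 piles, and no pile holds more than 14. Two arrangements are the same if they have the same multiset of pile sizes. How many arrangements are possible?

There are too many to list fully; the first 12 (by largest part) are:
12, 1, 1, 1, 1
11, 2, 1, 1, 1
10, 3, 1, 1, 1
10, 2, 2, 1, 1
9, 4, 1, 1, 1
9, 3, 2, 1, 1
9, 2, 2, 2, 1
8, 5, 1, 1, 1
8, 4, 2, 1, 1
8, 3, 3, 1, 1
8, 3, 2, 2, 1
8, 2, 2, 2, 2
…and 25 more, for 37 total.

37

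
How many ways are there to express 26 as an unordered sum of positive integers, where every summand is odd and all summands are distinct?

The partitions of 26 that satisfy the conditions:
25+1
23+3
21+5
19+7
17+9
17+5+3+1
15+11
15+7+3+1
13+9+3+1
13+7+5+1
11+9+5+1
11+7+5+3
That's 12 in total.

12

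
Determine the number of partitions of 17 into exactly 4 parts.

39

A partial list (first 12 by largest part):
14, 1, 1, 1
13, 2, 1, 1
12, 3, 1, 1
12, 2, 2, 1
11, 4, 1, 1
11, 3, 2, 1
11, 2, 2, 2
10, 5, 1, 1
10, 4, 2, 1
10, 3, 3, 1
10, 3, 2, 2
9, 6, 1, 1
…and 27 more, for 39 total.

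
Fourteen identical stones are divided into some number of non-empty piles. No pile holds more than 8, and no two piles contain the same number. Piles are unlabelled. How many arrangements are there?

12

They are:
8 + 6
8 + 5 + 1
8 + 4 + 2
8 + 3 + 2 + 1
7 + 6 + 1
7 + 5 + 2
7 + 4 + 3
7 + 4 + 2 + 1
6 + 5 + 3
6 + 5 + 2 + 1
6 + 4 + 3 + 1
5 + 4 + 3 + 2
That's 12 in total.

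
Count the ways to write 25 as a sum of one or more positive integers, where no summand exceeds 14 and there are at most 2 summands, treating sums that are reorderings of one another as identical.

They are:
11 + 14
12 + 13

2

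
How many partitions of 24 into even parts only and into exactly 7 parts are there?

They are:
12, 2, 2, 2, 2, 2, 2
10, 4, 2, 2, 2, 2, 2
8, 6, 2, 2, 2, 2, 2
8, 4, 4, 2, 2, 2, 2
6, 6, 4, 2, 2, 2, 2
6, 4, 4, 4, 2, 2, 2
4, 4, 4, 4, 4, 2, 2

7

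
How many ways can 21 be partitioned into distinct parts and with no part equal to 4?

50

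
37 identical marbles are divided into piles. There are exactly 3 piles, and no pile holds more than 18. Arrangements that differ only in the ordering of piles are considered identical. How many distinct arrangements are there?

33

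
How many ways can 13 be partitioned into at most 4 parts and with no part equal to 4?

27

There are too many to list fully; the first 12 (by largest part) are:
13
12,1
11,2
11,1,1
10,3
10,2,1
10,1,1,1
9,3,1
9,2,2
9,2,1,1
8,5
8,3,2
…and 15 more, for 27 total.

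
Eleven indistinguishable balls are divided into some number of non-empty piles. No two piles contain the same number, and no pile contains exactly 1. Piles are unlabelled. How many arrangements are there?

Enumerating:
11
9 + 2
8 + 3
7 + 4
6 + 5
6 + 3 + 2
5 + 4 + 2

7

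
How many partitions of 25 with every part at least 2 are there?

383

A full systematic count gives 383.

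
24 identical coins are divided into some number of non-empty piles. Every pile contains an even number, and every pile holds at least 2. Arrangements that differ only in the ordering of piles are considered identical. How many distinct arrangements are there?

77

Direct enumeration gives 77 partitions.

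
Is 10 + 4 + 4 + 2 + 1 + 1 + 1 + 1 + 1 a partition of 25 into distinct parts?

No

The parts sum to 25, and the condition 'all summands are distinct' is violated.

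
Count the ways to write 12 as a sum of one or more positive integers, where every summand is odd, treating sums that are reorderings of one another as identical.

15

Enumerating:
11, 1
9, 3
9, 1, 1, 1
7, 5
7, 3, 1, 1
7, 1, 1, 1, 1, 1
5, 5, 1, 1
5, 3, 3, 1
5, 3, 1, 1, 1, 1
5, 1, 1, 1, 1, 1, 1, 1
3, 3, 3, 3
3, 3, 3, 1, 1, 1
3, 3, 1, 1, 1, 1, 1, 1
3, 1, 1, 1, 1, 1, 1, 1, 1, 1
1, 1, 1, 1, 1, 1, 1, 1, 1, 1, 1, 1
Counting gives 15.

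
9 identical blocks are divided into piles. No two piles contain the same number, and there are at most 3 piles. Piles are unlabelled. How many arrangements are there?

The partitions of 9 that satisfy the conditions:
9
8 + 1
7 + 2
6 + 3
6 + 2 + 1
5 + 4
5 + 3 + 1
4 + 3 + 2
Counting gives 8.

8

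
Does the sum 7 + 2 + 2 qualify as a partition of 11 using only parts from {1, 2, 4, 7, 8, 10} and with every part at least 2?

The parts sum to 11, and the condition 'each summand belongs to {1, 2, 4, 7, 8, 10}' holds; the condition 'every summand is at least 2' holds.

Yes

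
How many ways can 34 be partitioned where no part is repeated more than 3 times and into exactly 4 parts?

Counting exhaustively, 297 partitions satisfy the conditions.

297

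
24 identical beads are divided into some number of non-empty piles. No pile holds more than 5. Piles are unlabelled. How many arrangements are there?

333

Systematic enumeration (by largest part, then next-largest, …) yields 333.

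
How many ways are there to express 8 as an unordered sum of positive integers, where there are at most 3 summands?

The partitions of 8 that satisfy the conditions:
8
7, 1
6, 2
6, 1, 1
5, 3
5, 2, 1
4, 4
4, 3, 1
4, 2, 2
3, 3, 2

10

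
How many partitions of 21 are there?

792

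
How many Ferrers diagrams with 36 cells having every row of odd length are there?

There are 668 such partitions.

668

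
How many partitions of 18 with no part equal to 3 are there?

A full systematic count gives 209.

209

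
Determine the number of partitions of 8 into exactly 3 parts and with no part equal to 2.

2

Enumerating:
6 + 1 + 1
4 + 3 + 1
That's 2 in total.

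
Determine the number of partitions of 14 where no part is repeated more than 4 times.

100

Systematic enumeration (by largest part, then next-largest, …) yields 100.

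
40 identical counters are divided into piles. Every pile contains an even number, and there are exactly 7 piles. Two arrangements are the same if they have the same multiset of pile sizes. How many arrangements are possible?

A full systematic count gives 82.

82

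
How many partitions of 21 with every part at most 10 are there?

653

Systematic enumeration (by largest part, then next-largest, …) yields 653.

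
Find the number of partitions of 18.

385

Enumerating by decreasing first part gives 385 partitions in all.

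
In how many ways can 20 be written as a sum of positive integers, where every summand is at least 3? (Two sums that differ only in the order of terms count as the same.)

49

There are too many to list fully; the first 12 (by largest part) are:
20
3, 17
4, 16
5, 15
6, 14
3, 3, 14
7, 13
3, 4, 13
8, 12
3, 5, 12
4, 4, 12
9, 11
…and 37 more, for 49 total.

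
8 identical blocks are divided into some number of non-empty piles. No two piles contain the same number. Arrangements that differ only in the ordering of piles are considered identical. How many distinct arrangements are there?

Listing the qualifying partitions of 8:
8
1 + 7
2 + 6
3 + 5
1 + 2 + 5
1 + 3 + 4

6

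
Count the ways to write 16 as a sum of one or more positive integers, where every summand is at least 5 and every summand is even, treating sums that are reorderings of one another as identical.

They are:
16
10 + 6
8 + 8
That's 3 in total.

3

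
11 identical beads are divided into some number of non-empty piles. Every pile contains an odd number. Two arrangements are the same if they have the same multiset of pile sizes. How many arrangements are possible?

12

They are:
11
9 + 1 + 1
7 + 3 + 1
7 + 1 + 1 + 1 + 1
5 + 5 + 1
5 + 3 + 3
5 + 3 + 1 + 1 + 1
5 + 1 + 1 + 1 + 1 + 1 + 1
3 + 3 + 3 + 1 + 1
3 + 3 + 1 + 1 + 1 + 1 + 1
3 + 1 + 1 + 1 + 1 + 1 + 1 + 1 + 1
1 + 1 + 1 + 1 + 1 + 1 + 1 + 1 + 1 + 1 + 1
Counting gives 12.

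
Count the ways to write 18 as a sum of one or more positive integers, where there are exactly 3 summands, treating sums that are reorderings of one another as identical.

27

A partial list (first 12 by largest part):
16,1,1
15,2,1
14,3,1
14,2,2
13,4,1
13,3,2
12,5,1
12,4,2
12,3,3
11,6,1
11,5,2
11,4,3
…and 15 more, for 27 total.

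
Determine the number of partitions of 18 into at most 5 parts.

Systematic enumeration (by largest part, then next-largest, …) yields 141.

141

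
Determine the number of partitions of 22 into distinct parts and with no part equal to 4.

58

There are too many to list fully; the first 12 (by largest part) are:
22
21, 1
20, 2
19, 3
19, 2, 1
18, 3, 1
17, 5
17, 3, 2
16, 6
16, 5, 1
16, 3, 2, 1
15, 7
…and 46 more, for 58 total.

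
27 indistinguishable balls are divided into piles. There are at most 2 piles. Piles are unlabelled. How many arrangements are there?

14

Listing the qualifying partitions of 27:
27
1 + 26
2 + 25
3 + 24
4 + 23
5 + 22
6 + 21
7 + 20
8 + 19
9 + 18
10 + 17
11 + 16
12 + 15
13 + 14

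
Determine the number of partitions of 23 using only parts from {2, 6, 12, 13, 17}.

4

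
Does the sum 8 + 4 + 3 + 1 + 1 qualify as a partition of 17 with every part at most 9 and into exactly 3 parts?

The parts sum to 17, and the condition 'there are exactly 3 summands' is violated.

No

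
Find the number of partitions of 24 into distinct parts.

122

Direct enumeration gives 122 partitions.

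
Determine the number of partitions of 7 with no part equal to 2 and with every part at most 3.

3

The partitions of 7 that satisfy the conditions:
3,3,1
3,1,1,1,1
1,1,1,1,1,1,1
Counting gives 3.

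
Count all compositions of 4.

8

Each of the 3 gaps between 4 units is either a break or not: 2^3 = 8.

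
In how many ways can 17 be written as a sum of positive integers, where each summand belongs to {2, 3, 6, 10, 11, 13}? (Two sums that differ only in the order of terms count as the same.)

They are:
13+2+2
11+6
11+3+3
11+2+2+2
10+3+2+2
6+6+3+2
6+3+3+3+2
6+3+2+2+2+2
3+3+3+3+3+2
3+3+3+2+2+2+2
3+2+2+2+2+2+2+2
That's 11 in total.

11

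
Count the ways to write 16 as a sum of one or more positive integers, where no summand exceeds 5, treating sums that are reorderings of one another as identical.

There are 101 such partitions.

101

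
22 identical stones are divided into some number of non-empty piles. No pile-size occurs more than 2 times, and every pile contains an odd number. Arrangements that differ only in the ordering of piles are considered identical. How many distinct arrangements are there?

23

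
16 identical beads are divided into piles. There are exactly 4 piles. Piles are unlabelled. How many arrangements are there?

There are too many to list fully; the first 12 (by largest part) are:
13+1+1+1
12+2+1+1
11+3+1+1
11+2+2+1
10+4+1+1
10+3+2+1
10+2+2+2
9+5+1+1
9+4+2+1
9+3+3+1
9+3+2+2
8+6+1+1
…and 22 more, for 34 total.

34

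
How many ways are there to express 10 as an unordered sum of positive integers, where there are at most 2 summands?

6

They are:
10
1+9
2+8
3+7
4+6
5+5
Counting gives 6.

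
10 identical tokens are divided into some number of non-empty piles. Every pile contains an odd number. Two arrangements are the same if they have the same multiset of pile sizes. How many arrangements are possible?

The partitions of 10 that satisfy the conditions:
1 + 9
3 + 7
1 + 1 + 1 + 7
5 + 5
1 + 1 + 3 + 5
1 + 1 + 1 + 1 + 1 + 5
1 + 3 + 3 + 3
1 + 1 + 1 + 1 + 3 + 3
1 + 1 + 1 + 1 + 1 + 1 + 1 + 3
1 + 1 + 1 + 1 + 1 + 1 + 1 + 1 + 1 + 1

10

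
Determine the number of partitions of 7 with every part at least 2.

4

They are:
7
5 + 2
4 + 3
3 + 2 + 2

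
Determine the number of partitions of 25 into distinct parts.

Counting exhaustively, 142 partitions satisfy the conditions.

142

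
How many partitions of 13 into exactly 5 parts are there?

They are:
9 + 1 + 1 + 1 + 1
8 + 2 + 1 + 1 + 1
7 + 3 + 1 + 1 + 1
7 + 2 + 2 + 1 + 1
6 + 4 + 1 + 1 + 1
6 + 3 + 2 + 1 + 1
6 + 2 + 2 + 2 + 1
5 + 5 + 1 + 1 + 1
5 + 4 + 2 + 1 + 1
5 + 3 + 3 + 1 + 1
5 + 3 + 2 + 2 + 1
5 + 2 + 2 + 2 + 2
4 + 4 + 3 + 1 + 1
4 + 4 + 2 + 2 + 1
4 + 3 + 3 + 2 + 1
4 + 3 + 2 + 2 + 2
3 + 3 + 3 + 3 + 1
3 + 3 + 3 + 2 + 2

18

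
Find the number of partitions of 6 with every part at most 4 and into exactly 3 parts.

3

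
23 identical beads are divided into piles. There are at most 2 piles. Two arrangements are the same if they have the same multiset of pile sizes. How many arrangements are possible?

12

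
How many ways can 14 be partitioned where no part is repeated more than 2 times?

A partial list (first 12 by largest part):
14
13 + 1
12 + 2
12 + 1 + 1
11 + 3
11 + 2 + 1
10 + 4
10 + 3 + 1
10 + 2 + 2
10 + 2 + 1 + 1
9 + 5
9 + 4 + 1
…and 45 more, for 57 total.

57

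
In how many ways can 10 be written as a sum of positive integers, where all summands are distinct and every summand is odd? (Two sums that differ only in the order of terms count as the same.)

Enumerating:
9 + 1
7 + 3
That's 2 in total.

2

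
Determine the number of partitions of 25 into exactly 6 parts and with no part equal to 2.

94

Counting exhaustively, 94 partitions satisfy the conditions.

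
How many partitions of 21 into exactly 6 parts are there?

110

A full systematic count gives 110.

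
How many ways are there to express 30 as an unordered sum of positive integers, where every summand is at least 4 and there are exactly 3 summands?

A partial list (first 12 by largest part):
22, 4, 4
21, 5, 4
20, 6, 4
20, 5, 5
19, 7, 4
19, 6, 5
18, 8, 4
18, 7, 5
18, 6, 6
17, 9, 4
17, 8, 5
17, 7, 6
…and 25 more, for 37 total.

37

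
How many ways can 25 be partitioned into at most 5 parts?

377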